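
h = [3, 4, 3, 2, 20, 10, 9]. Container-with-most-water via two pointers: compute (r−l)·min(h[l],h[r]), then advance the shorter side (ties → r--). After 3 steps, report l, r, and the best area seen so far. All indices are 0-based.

[0,6] min(3,9)*6=18 best=18 * → l++
[1,6] min(4,9)*5=20 best=20 * → l++
[2,6] min(3,9)*4=12 best=20 → l++

l=3, r=6, best area=20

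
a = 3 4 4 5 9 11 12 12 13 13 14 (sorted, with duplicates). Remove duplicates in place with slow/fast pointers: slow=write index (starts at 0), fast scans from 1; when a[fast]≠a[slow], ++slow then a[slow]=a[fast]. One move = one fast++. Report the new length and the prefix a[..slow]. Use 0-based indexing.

length 8; prefix = [3, 4, 5, 9, 11, 12, 13, 14]

(s=0,f=1) a[fast]=4≠a[slow]=3 write a[1]=4 → slow++,fast++
(s=1,f=2) a[fast]=4=a[slow] dup → fast++
(s=1,f=3) a[fast]=5≠a[slow]=4 write a[2]=5 → slow++,fast++
(s=2,f=4) a[fast]=9≠a[slow]=5 write a[3]=9 → slow++,fast++
(s=3,f=5) a[fast]=11≠a[slow]=9 write a[4]=11 → slow++,fast++
(s=4,f=6) a[fast]=12≠a[slow]=11 write a[5]=12 → slow++,fast++
(s=5,f=7) a[fast]=12=a[slow] dup → fast++
(s=5,f=8) a[fast]=13≠a[slow]=12 write a[6]=13 → slow++,fast++
(s=6,f=9) a[fast]=13=a[slow] dup → fast++
(s=6,f=10) a[fast]=14≠a[slow]=13 write a[7]=14 → slow++,fast++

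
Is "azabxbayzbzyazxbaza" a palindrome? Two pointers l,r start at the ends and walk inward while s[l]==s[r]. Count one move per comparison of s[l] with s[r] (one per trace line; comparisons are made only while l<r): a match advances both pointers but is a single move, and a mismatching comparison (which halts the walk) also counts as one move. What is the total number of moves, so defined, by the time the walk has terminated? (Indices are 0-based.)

6 moves

l=0 r=18: 'a'=='a', l++,r--
l=1 r=17: 'z'=='z', l++,r--
l=2 r=16: 'a'=='a', l++,r--
l=3 r=15: 'b'=='b', l++,r--
l=4 r=14: 'x'=='x', l++,r--
l=5 r=13: 'b'!='z', stop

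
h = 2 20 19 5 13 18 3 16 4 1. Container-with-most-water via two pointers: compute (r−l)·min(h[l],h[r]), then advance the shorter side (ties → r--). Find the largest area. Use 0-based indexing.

l=0 r=9: min(2,1)*9=9 best=9 *, r--
l=0 r=8: min(2,4)*8=16 best=16 *, l++
l=1 r=8: min(20,4)*7=28 best=28 *, r--
l=1 r=7: min(20,16)*6=96 best=96 *, r--
l=1 r=6: min(20,3)*5=15 best=96, r--
l=1 r=5: min(20,18)*4=72 best=96, r--
l=1 r=4: min(20,13)*3=39 best=96, r--
l=1 r=3: min(20,5)*2=10 best=96, r--
l=1 r=2: min(20,19)*1=19 best=96, r--

max area = 96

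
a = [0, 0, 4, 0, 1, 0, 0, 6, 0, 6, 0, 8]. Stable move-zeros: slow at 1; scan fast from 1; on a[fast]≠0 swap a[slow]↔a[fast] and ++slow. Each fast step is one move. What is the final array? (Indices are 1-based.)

slow=1 fast=1: a[fast]=0, fast++
slow=1 fast=2: a[fast]=0, fast++
slow=1 fast=3: a[fast]=4≠0 swap→a[1]=4, slow++,fast++
slow=2 fast=4: a[fast]=0, fast++
slow=2 fast=5: a[fast]=1≠0 swap→a[2]=1, slow++,fast++
slow=3 fast=6: a[fast]=0, fast++
slow=3 fast=7: a[fast]=0, fast++
slow=3 fast=8: a[fast]=6≠0 swap→a[3]=6, slow++,fast++
slow=4 fast=9: a[fast]=0, fast++
slow=4 fast=10: a[fast]=6≠0 swap→a[4]=6, slow++,fast++
slow=5 fast=11: a[fast]=0, fast++
slow=5 fast=12: a[fast]=8≠0 swap→a[5]=8, slow++,fast++

[4, 1, 6, 6, 8, 0, 0, 0, 0, 0, 0, 0]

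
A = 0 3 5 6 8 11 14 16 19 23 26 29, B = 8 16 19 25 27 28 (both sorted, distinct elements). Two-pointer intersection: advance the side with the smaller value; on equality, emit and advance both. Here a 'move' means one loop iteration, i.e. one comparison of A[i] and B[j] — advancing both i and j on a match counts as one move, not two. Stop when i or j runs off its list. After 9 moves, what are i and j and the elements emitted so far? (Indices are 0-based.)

i=0 j=0: 0<8, i++
i=1 j=0: 3<8, i++
i=2 j=0: 5<8, i++
i=3 j=0: 6<8, i++
i=4 j=0: 8==8 emit, i++,j++
i=5 j=1: 11<16, i++
i=6 j=1: 14<16, i++
i=7 j=1: 16==16 emit, i++,j++
i=8 j=2: 19==19 emit, i++,j++

i=9, j=3, emitted=[8, 16, 19]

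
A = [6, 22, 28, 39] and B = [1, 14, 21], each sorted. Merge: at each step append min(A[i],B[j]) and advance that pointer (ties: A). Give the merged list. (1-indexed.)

[1, 6, 14, 21, 22, 28, 39]

i=1 j=1: A[i]=6>B[j]=1 take 1, j++
i=1 j=2: A[i]=6<=B[j]=14 take 6, i++
i=2 j=2: A[i]=22>B[j]=14 take 14, j++
i=2 j=3: A[i]=22>B[j]=21 take 21, j++
i=2 j=4: B done, take A[i]=22, i++
i=3 j=4: B done, take A[i]=28, i++
i=4 j=4: B done, take A[i]=39, i++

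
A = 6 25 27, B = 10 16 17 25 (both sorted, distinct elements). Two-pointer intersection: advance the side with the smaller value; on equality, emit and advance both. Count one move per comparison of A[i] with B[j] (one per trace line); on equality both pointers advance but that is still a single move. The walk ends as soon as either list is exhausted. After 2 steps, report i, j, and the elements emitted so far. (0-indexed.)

i=0 j=0: 6<10, i++
i=1 j=0: 25>10, j++

i=1, j=1, emitted=[]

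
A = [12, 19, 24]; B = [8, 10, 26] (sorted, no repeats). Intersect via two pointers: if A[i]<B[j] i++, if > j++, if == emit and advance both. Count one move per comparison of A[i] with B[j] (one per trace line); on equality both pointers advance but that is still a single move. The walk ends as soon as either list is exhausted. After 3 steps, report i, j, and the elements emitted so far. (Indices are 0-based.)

i=0 j=0: 12>8, j++
i=0 j=1: 12>10, j++
i=0 j=2: 12<26, i++

i=1, j=2, emitted=[]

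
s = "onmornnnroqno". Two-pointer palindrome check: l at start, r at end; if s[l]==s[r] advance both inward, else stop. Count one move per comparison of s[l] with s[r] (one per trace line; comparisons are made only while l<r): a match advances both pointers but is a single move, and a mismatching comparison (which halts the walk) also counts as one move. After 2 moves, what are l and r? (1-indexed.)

l=3, r=11

l=1 r=13: 'o'=='o', l++,r--
l=2 r=12: 'n'=='n', l++,r--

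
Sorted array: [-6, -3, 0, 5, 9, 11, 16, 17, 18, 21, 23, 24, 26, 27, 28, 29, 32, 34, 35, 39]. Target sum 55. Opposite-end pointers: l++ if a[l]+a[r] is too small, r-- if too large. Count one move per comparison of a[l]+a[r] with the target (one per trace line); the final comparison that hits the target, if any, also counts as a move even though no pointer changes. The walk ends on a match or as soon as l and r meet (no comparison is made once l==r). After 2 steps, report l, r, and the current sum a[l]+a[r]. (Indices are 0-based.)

l=0 r=19: -6+39=33 <55, l++
l=1 r=19: -3+39=36 <55, l++

l=2, r=19, sum=39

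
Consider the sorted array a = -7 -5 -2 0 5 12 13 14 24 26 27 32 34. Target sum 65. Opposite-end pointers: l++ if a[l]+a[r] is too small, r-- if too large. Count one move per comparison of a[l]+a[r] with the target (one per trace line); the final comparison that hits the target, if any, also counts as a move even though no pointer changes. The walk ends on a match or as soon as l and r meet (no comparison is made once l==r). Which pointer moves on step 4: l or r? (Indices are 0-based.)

l=0 r=12: -7+34=27 <65, l++
l=1 r=12: -5+34=29 <65, l++
l=2 r=12: -2+34=32 <65, l++
l=3 r=12: 0+34=34 <65, l++

l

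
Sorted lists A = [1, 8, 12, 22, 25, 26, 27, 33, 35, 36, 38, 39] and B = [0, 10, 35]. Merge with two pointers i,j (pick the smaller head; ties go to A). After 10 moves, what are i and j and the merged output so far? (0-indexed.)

i=0 j=0: A[i]=1>B[j]=0 take 0, j++
i=0 j=1: A[i]=1<=B[j]=10 take 1, i++
i=1 j=1: A[i]=8<=B[j]=10 take 8, i++
i=2 j=1: A[i]=12>B[j]=10 take 10, j++
i=2 j=2: A[i]=12<=B[j]=35 take 12, i++
i=3 j=2: A[i]=22<=B[j]=35 take 22, i++
i=4 j=2: A[i]=25<=B[j]=35 take 25, i++
i=5 j=2: A[i]=26<=B[j]=35 take 26, i++
i=6 j=2: A[i]=27<=B[j]=35 take 27, i++
i=7 j=2: A[i]=33<=B[j]=35 take 33, i++

i=8, j=2, merged so far=[0, 1, 8, 10, 12, 22, 25, 26, 27, 33]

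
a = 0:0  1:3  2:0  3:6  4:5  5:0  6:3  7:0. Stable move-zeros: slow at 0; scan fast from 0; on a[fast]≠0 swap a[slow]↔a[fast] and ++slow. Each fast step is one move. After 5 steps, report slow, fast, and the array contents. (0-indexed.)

(s=0,f=0) a[fast]=0 → fast++
(s=0,f=1) a[fast]=3≠0 swap→a[0]=3 → slow++,fast++
(s=1,f=2) a[fast]=0 → fast++
(s=1,f=3) a[fast]=6≠0 swap→a[1]=6 → slow++,fast++
(s=2,f=4) a[fast]=5≠0 swap→a[2]=5 → slow++,fast++

slow=3, fast=5, a=[3, 6, 5, 0, 0, 0, 3, 0]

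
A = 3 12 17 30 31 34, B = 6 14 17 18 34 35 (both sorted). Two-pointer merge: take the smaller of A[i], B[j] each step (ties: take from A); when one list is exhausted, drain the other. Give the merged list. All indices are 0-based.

[3, 6, 12, 14, 17, 17, 18, 30, 31, 34, 34, 35]

[i=0,j=0] A[i]=3<=B[j]=6 take 3 → i++
[i=1,j=0] A[i]=12>B[j]=6 take 6 → j++
[i=1,j=1] A[i]=12<=B[j]=14 take 12 → i++
[i=2,j=1] A[i]=17>B[j]=14 take 14 → j++
[i=2,j=2] A[i]=17<=B[j]=17 take 17 → i++
[i=3,j=2] A[i]=30>B[j]=17 take 17 → j++
[i=3,j=3] A[i]=30>B[j]=18 take 18 → j++
[i=3,j=4] A[i]=30<=B[j]=34 take 30 → i++
[i=4,j=4] A[i]=31<=B[j]=34 take 31 → i++
[i=5,j=4] A[i]=34<=B[j]=34 take 34 → i++
[i=6,j=4] A done, take B[j]=34 → j++
[i=6,j=5] A done, take B[j]=35 → j++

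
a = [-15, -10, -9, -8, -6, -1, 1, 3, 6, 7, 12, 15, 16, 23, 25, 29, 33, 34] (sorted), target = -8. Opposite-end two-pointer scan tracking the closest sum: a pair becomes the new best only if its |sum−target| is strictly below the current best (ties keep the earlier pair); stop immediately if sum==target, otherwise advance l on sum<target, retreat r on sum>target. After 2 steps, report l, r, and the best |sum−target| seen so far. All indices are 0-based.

l=0 r=17: -15+34=19 d=27 *, r--
l=0 r=16: -15+33=18 d=26 *, r--

l=0, r=15, best |Δ|=26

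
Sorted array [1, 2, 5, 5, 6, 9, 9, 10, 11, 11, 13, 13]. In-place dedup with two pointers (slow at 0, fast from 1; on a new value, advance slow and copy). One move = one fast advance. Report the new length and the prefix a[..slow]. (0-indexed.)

length 8; prefix = [1, 2, 5, 6, 9, 10, 11, 13]

slow=0 fast=1: a[fast]=2≠a[slow]=1 write a[1]=2, slow++,fast++
slow=1 fast=2: a[fast]=5≠a[slow]=2 write a[2]=5, slow++,fast++
slow=2 fast=3: a[fast]=5=a[slow] dup, fast++
slow=2 fast=4: a[fast]=6≠a[slow]=5 write a[3]=6, slow++,fast++
slow=3 fast=5: a[fast]=9≠a[slow]=6 write a[4]=9, slow++,fast++
slow=4 fast=6: a[fast]=9=a[slow] dup, fast++
slow=4 fast=7: a[fast]=10≠a[slow]=9 write a[5]=10, slow++,fast++
slow=5 fast=8: a[fast]=11≠a[slow]=10 write a[6]=11, slow++,fast++
slow=6 fast=9: a[fast]=11=a[slow] dup, fast++
slow=6 fast=10: a[fast]=13≠a[slow]=11 write a[7]=13, slow++,fast++
slow=7 fast=11: a[fast]=13=a[slow] dup, fast++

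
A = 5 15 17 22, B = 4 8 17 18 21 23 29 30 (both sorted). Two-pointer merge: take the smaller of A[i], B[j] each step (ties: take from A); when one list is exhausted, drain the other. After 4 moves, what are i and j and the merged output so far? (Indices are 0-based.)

i=2, j=2, merged so far=[4, 5, 8, 15]

i=0 j=0: A[i]=5>B[j]=4 take 4, j++
i=0 j=1: A[i]=5<=B[j]=8 take 5, i++
i=1 j=1: A[i]=15>B[j]=8 take 8, j++
i=1 j=2: A[i]=15<=B[j]=17 take 15, i++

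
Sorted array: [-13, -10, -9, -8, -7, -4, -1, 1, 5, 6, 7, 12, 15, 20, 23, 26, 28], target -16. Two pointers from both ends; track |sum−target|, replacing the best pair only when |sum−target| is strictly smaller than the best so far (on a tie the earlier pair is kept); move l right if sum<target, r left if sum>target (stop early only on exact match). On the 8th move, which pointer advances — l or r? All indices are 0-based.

r

[0,16] -13+28=15 d=31 * → r--
[0,15] -13+26=13 d=29 * → r--
[0,14] -13+23=10 d=26 * → r--
[0,13] -13+20=7 d=23 * → r--
[0,12] -13+15=2 d=18 * → r--
[0,11] -13+12=-1 d=15 * → r--
[0,10] -13+7=-6 d=10 * → r--
[0,9] -13+6=-7 d=9 * → r--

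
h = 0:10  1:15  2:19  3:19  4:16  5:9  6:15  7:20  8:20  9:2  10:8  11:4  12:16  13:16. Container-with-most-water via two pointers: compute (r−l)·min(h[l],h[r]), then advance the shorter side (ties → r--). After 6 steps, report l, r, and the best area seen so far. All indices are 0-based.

l=0 r=13: min(10,16)*13=130 best=130 *, l++
l=1 r=13: min(15,16)*12=180 best=180 *, l++
l=2 r=13: min(19,16)*11=176 best=180, r--
l=2 r=12: min(19,16)*10=160 best=180, r--
l=2 r=11: min(19,4)*9=36 best=180, r--
l=2 r=10: min(19,8)*8=64 best=180, r--

l=2, r=9, best area=180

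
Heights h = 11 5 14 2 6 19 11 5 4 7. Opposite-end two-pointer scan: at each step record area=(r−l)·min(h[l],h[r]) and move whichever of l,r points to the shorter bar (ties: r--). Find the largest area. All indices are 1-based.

l=1 r=10: min(11,7)*9=63 best=63 *, r--
l=1 r=9: min(11,4)*8=32 best=63, r--
l=1 r=8: min(11,5)*7=35 best=63, r--
l=1 r=7: min(11,11)*6=66 best=66 *, r--
l=1 r=6: min(11,19)*5=55 best=66, l++
l=2 r=6: min(5,19)*4=20 best=66, l++
l=3 r=6: min(14,19)*3=42 best=66, l++
l=4 r=6: min(2,19)*2=4 best=66, l++
l=5 r=6: min(6,19)*1=6 best=66, l++

max area = 66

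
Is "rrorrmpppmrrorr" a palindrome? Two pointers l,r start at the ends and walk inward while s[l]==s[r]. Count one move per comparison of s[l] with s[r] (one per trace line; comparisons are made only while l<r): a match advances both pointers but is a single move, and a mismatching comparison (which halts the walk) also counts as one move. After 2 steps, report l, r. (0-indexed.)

l=0 r=14: 'r'=='r', l++,r--
l=1 r=13: 'r'=='r', l++,r--

l=2, r=12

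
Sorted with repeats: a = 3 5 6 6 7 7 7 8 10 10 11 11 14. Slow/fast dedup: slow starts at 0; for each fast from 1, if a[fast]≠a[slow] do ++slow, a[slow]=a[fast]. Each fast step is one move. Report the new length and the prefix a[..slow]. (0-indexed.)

slow=0 fast=1: a[fast]=5≠a[slow]=3 write a[1]=5, slow++,fast++
slow=1 fast=2: a[fast]=6≠a[slow]=5 write a[2]=6, slow++,fast++
slow=2 fast=3: a[fast]=6=a[slow] dup, fast++
slow=2 fast=4: a[fast]=7≠a[slow]=6 write a[3]=7, slow++,fast++
slow=3 fast=5: a[fast]=7=a[slow] dup, fast++
slow=3 fast=6: a[fast]=7=a[slow] dup, fast++
slow=3 fast=7: a[fast]=8≠a[slow]=7 write a[4]=8, slow++,fast++
slow=4 fast=8: a[fast]=10≠a[slow]=8 write a[5]=10, slow++,fast++
slow=5 fast=9: a[fast]=10=a[slow] dup, fast++
slow=5 fast=10: a[fast]=11≠a[slow]=10 write a[6]=11, slow++,fast++
slow=6 fast=11: a[fast]=11=a[slow] dup, fast++
slow=6 fast=12: a[fast]=14≠a[slow]=11 write a[7]=14, slow++,fast++

length 8; prefix = [3, 5, 6, 7, 8, 10, 11, 14]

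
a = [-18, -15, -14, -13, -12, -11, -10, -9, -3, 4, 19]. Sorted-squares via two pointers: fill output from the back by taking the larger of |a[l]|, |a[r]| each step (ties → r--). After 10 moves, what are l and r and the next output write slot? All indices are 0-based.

l=8, r=8, next write slot=0

[0,10] |-18|<=|19| out[10]=361 → r--
[0,9] |-18|>|4| out[9]=324 → l++
[1,9] |-15|>|4| out[8]=225 → l++
[2,9] |-14|>|4| out[7]=196 → l++
[3,9] |-13|>|4| out[6]=169 → l++
[4,9] |-12|>|4| out[5]=144 → l++
[5,9] |-11|>|4| out[4]=121 → l++
[6,9] |-10|>|4| out[3]=100 → l++
[7,9] |-9|>|4| out[2]=81 → l++
[8,9] |-3|<=|4| out[1]=16 → r--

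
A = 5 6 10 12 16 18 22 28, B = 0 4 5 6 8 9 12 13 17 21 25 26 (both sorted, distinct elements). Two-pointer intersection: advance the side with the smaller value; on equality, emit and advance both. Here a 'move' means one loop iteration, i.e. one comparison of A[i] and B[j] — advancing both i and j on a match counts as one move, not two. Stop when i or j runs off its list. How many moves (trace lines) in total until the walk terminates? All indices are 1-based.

i=1 j=1: 5>0, j++
i=1 j=2: 5>4, j++
i=1 j=3: 5==5 emit, i++,j++
i=2 j=4: 6==6 emit, i++,j++
i=3 j=5: 10>8, j++
i=3 j=6: 10>9, j++
i=3 j=7: 10<12, i++
i=4 j=7: 12==12 emit, i++,j++
i=5 j=8: 16>13, j++
i=5 j=9: 16<17, i++
i=6 j=9: 18>17, j++
i=6 j=10: 18<21, i++
i=7 j=10: 22>21, j++
i=7 j=11: 22<25, i++
i=8 j=11: 28>25, j++
i=8 j=12: 28>26, j++

16 moves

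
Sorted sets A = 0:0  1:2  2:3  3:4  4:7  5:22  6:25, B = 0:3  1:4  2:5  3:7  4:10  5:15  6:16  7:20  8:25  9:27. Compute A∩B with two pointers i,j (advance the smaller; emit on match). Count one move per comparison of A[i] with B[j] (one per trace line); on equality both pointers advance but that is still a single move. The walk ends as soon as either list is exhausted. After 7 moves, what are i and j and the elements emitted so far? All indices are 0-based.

i=5, j=5, emitted=[3, 4, 7]

[i=0,j=0] 0<3 → i++
[i=1,j=0] 2<3 → i++
[i=2,j=0] 3==3 emit → i++,j++
[i=3,j=1] 4==4 emit → i++,j++
[i=4,j=2] 7>5 → j++
[i=4,j=3] 7==7 emit → i++,j++
[i=5,j=4] 22>10 → j++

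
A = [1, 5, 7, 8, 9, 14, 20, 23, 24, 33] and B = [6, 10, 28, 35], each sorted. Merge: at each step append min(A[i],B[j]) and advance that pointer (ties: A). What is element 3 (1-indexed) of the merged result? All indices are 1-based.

merged[3] = 6

[i=1,j=1] A[i]=1<=B[j]=6 take 1 → i++
[i=2,j=1] A[i]=5<=B[j]=6 take 5 → i++
[i=3,j=1] A[i]=7>B[j]=6 take 6 → j++
[i=3,j=2] A[i]=7<=B[j]=10 take 7 → i++
[i=4,j=2] A[i]=8<=B[j]=10 take 8 → i++
[i=5,j=2] A[i]=9<=B[j]=10 take 9 → i++
[i=6,j=2] A[i]=14>B[j]=10 take 10 → j++
[i=6,j=3] A[i]=14<=B[j]=28 take 14 → i++
[i=7,j=3] A[i]=20<=B[j]=28 take 20 → i++
[i=8,j=3] A[i]=23<=B[j]=28 take 23 → i++
[i=9,j=3] A[i]=24<=B[j]=28 take 24 → i++
[i=10,j=3] A[i]=33>B[j]=28 take 28 → j++
[i=10,j=4] A[i]=33<=B[j]=35 take 33 → i++
[i=11,j=4] A done, take B[j]=35 → j++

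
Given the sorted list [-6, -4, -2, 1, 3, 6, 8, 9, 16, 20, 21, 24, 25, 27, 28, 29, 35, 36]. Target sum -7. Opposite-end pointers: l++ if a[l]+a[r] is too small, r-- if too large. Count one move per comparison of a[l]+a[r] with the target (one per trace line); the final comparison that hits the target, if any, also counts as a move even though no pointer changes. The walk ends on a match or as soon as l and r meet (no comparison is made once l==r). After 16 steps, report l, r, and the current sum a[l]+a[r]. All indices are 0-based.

l=1, r=2, sum=-6

l=0 r=17: -6+36=30 >-7, r--
l=0 r=16: -6+35=29 >-7, r--
l=0 r=15: -6+29=23 >-7, r--
l=0 r=14: -6+28=22 >-7, r--
l=0 r=13: -6+27=21 >-7, r--
l=0 r=12: -6+25=19 >-7, r--
l=0 r=11: -6+24=18 >-7, r--
l=0 r=10: -6+21=15 >-7, r--
l=0 r=9: -6+20=14 >-7, r--
l=0 r=8: -6+16=10 >-7, r--
l=0 r=7: -6+9=3 >-7, r--
l=0 r=6: -6+8=2 >-7, r--
l=0 r=5: -6+6=0 >-7, r--
l=0 r=4: -6+3=-3 >-7, r--
l=0 r=3: -6+1=-5 >-7, r--
l=0 r=2: -6+-2=-8 <-7, l++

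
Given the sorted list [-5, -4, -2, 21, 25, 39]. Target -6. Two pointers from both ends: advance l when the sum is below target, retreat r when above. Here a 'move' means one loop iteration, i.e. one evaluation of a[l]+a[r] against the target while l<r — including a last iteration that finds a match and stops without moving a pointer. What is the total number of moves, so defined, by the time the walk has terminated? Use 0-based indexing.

[0,5] -5+39=34 >-6 → r--
[0,4] -5+25=20 >-6 → r--
[0,3] -5+21=16 >-6 → r--
[0,2] -5+-2=-7 <-6 → l++
[1,2] -4+-2=-6 → found

5 moves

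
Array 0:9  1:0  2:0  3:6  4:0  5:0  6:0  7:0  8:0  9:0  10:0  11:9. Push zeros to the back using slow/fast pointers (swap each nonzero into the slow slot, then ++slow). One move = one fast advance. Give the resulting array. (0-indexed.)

[9, 6, 9, 0, 0, 0, 0, 0, 0, 0, 0, 0]

slow=0 fast=0: a[fast]=9≠0 swap→a[0]=9, slow++,fast++
slow=1 fast=1: a[fast]=0, fast++
slow=1 fast=2: a[fast]=0, fast++
slow=1 fast=3: a[fast]=6≠0 swap→a[1]=6, slow++,fast++
slow=2 fast=4: a[fast]=0, fast++
slow=2 fast=5: a[fast]=0, fast++
slow=2 fast=6: a[fast]=0, fast++
slow=2 fast=7: a[fast]=0, fast++
slow=2 fast=8: a[fast]=0, fast++
slow=2 fast=9: a[fast]=0, fast++
slow=2 fast=10: a[fast]=0, fast++
slow=2 fast=11: a[fast]=9≠0 swap→a[2]=9, slow++,fast++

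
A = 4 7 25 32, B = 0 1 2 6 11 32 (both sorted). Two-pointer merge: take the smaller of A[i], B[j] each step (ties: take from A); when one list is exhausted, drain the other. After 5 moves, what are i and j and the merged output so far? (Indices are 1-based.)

i=2, j=5, merged so far=[0, 1, 2, 4, 6]

[i=1,j=1] A[i]=4>B[j]=0 take 0 → j++
[i=1,j=2] A[i]=4>B[j]=1 take 1 → j++
[i=1,j=3] A[i]=4>B[j]=2 take 2 → j++
[i=1,j=4] A[i]=4<=B[j]=6 take 4 → i++
[i=2,j=4] A[i]=7>B[j]=6 take 6 → j++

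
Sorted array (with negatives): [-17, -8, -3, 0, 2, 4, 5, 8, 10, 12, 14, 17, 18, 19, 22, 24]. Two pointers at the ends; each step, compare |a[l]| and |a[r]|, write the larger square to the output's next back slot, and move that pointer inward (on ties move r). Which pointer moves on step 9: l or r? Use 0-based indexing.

r

[0,15] |-17|<=|24| out[15]=576 → r--
[0,14] |-17|<=|22| out[14]=484 → r--
[0,13] |-17|<=|19| out[13]=361 → r--
[0,12] |-17|<=|18| out[12]=324 → r--
[0,11] |-17|<=|17| out[11]=289 → r--
[0,10] |-17|>|14| out[10]=289 → l++
[1,10] |-8|<=|14| out[9]=196 → r--
[1,9] |-8|<=|12| out[8]=144 → r--
[1,8] |-8|<=|10| out[7]=100 → r--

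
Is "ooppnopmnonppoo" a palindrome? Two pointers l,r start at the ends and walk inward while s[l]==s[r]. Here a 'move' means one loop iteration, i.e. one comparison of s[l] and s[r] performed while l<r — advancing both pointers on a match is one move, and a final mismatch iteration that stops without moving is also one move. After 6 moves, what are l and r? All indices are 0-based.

l=0 r=14: 'o'=='o', l++,r--
l=1 r=13: 'o'=='o', l++,r--
l=2 r=12: 'p'=='p', l++,r--
l=3 r=11: 'p'=='p', l++,r--
l=4 r=10: 'n'=='n', l++,r--
l=5 r=9: 'o'=='o', l++,r--

l=6, r=8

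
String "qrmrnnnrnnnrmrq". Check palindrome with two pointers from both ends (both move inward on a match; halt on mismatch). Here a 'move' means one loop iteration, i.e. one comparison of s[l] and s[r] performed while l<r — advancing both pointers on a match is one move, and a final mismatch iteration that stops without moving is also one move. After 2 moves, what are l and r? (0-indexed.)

l=2, r=12

[0,14] 'q'=='q' → l++,r--
[1,13] 'r'=='r' → l++,r--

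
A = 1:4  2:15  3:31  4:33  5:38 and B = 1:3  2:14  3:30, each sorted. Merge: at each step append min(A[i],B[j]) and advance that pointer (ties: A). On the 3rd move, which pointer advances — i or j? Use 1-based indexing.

j

[i=1,j=1] A[i]=4>B[j]=3 take 3 → j++
[i=1,j=2] A[i]=4<=B[j]=14 take 4 → i++
[i=2,j=2] A[i]=15>B[j]=14 take 14 → j++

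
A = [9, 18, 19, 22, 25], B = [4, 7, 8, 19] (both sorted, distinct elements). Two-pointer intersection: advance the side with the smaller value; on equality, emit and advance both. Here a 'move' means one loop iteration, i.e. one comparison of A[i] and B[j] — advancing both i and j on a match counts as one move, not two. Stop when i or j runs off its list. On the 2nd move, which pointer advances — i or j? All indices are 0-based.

[i=0,j=0] 9>4 → j++
[i=0,j=1] 9>7 → j++

j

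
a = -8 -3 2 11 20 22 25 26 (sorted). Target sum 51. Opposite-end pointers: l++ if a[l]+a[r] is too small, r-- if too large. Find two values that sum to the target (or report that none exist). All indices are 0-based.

l=0 r=7: -8+26=18 <51, l++
l=1 r=7: -3+26=23 <51, l++
l=2 r=7: 2+26=28 <51, l++
l=3 r=7: 11+26=37 <51, l++
l=4 r=7: 20+26=46 <51, l++
l=5 r=7: 22+26=48 <51, l++
l=6 r=7: 25+26=51, found

(25, 26)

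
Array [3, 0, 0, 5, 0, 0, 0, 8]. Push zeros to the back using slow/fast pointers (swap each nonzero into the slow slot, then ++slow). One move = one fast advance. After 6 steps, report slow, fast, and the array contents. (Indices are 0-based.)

slow=2, fast=6, a=[3, 5, 0, 0, 0, 0, 0, 8]

slow=0 fast=0: a[fast]=3≠0 swap→a[0]=3, slow++,fast++
slow=1 fast=1: a[fast]=0, fast++
slow=1 fast=2: a[fast]=0, fast++
slow=1 fast=3: a[fast]=5≠0 swap→a[1]=5, slow++,fast++
slow=2 fast=4: a[fast]=0, fast++
slow=2 fast=5: a[fast]=0, fast++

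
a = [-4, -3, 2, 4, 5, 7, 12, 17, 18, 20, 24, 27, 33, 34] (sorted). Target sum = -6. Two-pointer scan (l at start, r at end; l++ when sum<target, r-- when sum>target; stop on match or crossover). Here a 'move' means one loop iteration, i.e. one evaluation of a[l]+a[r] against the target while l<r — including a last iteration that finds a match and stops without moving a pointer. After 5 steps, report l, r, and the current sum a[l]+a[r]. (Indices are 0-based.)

l=0, r=8, sum=14

l=0 r=13: -4+34=30 >-6, r--
l=0 r=12: -4+33=29 >-6, r--
l=0 r=11: -4+27=23 >-6, r--
l=0 r=10: -4+24=20 >-6, r--
l=0 r=9: -4+20=16 >-6, r--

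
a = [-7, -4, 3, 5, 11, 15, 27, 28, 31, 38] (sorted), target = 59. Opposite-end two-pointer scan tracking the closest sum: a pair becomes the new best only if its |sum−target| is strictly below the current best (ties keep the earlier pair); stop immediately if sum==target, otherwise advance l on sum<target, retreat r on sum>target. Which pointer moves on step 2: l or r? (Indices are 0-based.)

l

l=0 r=9: -7+38=31 d=28 *, l++
l=1 r=9: -4+38=34 d=25 *, l++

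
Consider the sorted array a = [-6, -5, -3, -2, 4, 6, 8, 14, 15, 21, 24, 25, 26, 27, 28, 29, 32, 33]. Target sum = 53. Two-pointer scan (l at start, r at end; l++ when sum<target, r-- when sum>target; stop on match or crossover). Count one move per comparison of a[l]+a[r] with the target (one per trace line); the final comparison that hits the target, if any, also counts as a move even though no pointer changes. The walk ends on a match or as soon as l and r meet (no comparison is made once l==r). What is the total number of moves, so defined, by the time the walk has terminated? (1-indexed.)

[1,18] -6+33=27 <53 → l++
[2,18] -5+33=28 <53 → l++
[3,18] -3+33=30 <53 → l++
[4,18] -2+33=31 <53 → l++
[5,18] 4+33=37 <53 → l++
[6,18] 6+33=39 <53 → l++
[7,18] 8+33=41 <53 → l++
[8,18] 14+33=47 <53 → l++
[9,18] 15+33=48 <53 → l++
[10,18] 21+33=54 >53 → r--
[10,17] 21+32=53 → found

11 moves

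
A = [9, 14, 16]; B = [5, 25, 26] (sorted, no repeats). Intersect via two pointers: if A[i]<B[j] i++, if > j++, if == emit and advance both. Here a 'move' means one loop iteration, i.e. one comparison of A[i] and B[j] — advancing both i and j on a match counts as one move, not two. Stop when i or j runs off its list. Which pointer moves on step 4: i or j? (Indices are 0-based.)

i=0 j=0: 9>5, j++
i=0 j=1: 9<25, i++
i=1 j=1: 14<25, i++
i=2 j=1: 16<25, i++

i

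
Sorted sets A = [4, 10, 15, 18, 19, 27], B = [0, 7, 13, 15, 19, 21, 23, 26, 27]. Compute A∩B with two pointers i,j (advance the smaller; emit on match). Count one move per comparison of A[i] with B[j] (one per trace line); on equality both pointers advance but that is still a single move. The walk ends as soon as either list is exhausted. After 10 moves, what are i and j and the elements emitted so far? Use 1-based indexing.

i=6, j=8, emitted=[15, 19]

[i=1,j=1] 4>0 → j++
[i=1,j=2] 4<7 → i++
[i=2,j=2] 10>7 → j++
[i=2,j=3] 10<13 → i++
[i=3,j=3] 15>13 → j++
[i=3,j=4] 15==15 emit → i++,j++
[i=4,j=5] 18<19 → i++
[i=5,j=5] 19==19 emit → i++,j++
[i=6,j=6] 27>21 → j++
[i=6,j=7] 27>23 → j++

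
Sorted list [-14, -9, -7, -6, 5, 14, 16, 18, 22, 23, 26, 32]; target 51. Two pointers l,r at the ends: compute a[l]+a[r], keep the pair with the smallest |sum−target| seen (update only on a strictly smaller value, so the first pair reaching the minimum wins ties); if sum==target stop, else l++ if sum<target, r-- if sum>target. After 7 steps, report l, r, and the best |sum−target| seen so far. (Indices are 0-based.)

l=0 r=11: -14+32=18 d=33 *, l++
l=1 r=11: -9+32=23 d=28 *, l++
l=2 r=11: -7+32=25 d=26 *, l++
l=3 r=11: -6+32=26 d=25 *, l++
l=4 r=11: 5+32=37 d=14 *, l++
l=5 r=11: 14+32=46 d=5 *, l++
l=6 r=11: 16+32=48 d=3 *, l++

l=7, r=11, best |Δ|=3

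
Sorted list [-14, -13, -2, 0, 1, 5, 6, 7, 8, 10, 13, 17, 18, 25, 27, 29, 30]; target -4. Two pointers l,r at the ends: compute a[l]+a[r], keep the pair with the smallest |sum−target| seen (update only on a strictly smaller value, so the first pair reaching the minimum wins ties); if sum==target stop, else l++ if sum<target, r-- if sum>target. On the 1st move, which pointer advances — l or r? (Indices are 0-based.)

r

[0,16] -14+30=16 d=20 * → r--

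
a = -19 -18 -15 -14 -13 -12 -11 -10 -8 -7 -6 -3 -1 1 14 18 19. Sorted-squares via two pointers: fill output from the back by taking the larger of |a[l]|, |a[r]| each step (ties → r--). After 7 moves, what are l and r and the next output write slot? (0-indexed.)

l=4, r=13, next write slot=9

[0,16] |-19|<=|19| out[16]=361 → r--
[0,15] |-19|>|18| out[15]=361 → l++
[1,15] |-18|<=|18| out[14]=324 → r--
[1,14] |-18|>|14| out[13]=324 → l++
[2,14] |-15|>|14| out[12]=225 → l++
[3,14] |-14|<=|14| out[11]=196 → r--
[3,13] |-14|>|1| out[10]=196 → l++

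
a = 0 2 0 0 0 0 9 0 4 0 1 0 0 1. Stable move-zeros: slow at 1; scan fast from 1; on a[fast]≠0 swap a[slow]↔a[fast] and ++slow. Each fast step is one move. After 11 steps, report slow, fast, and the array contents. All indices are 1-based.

slow=5, fast=12, a=[2, 9, 4, 1, 0, 0, 0, 0, 0, 0, 0, 0, 0, 1]

(s=1,f=1) a[fast]=0 → fast++
(s=1,f=2) a[fast]=2≠0 swap→a[1]=2 → slow++,fast++
(s=2,f=3) a[fast]=0 → fast++
(s=2,f=4) a[fast]=0 → fast++
(s=2,f=5) a[fast]=0 → fast++
(s=2,f=6) a[fast]=0 → fast++
(s=2,f=7) a[fast]=9≠0 swap→a[2]=9 → slow++,fast++
(s=3,f=8) a[fast]=0 → fast++
(s=3,f=9) a[fast]=4≠0 swap→a[3]=4 → slow++,fast++
(s=4,f=10) a[fast]=0 → fast++
(s=4,f=11) a[fast]=1≠0 swap→a[4]=1 → slow++,fast++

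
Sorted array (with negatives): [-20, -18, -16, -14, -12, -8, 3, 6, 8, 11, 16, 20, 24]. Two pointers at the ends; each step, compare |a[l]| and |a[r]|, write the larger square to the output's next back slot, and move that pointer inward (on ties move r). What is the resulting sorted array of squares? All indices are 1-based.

l=1 r=13: |-20|<=|24| out[13]=576, r--
l=1 r=12: |-20|<=|20| out[12]=400, r--
l=1 r=11: |-20|>|16| out[11]=400, l++
l=2 r=11: |-18|>|16| out[10]=324, l++
l=3 r=11: |-16|<=|16| out[9]=256, r--
l=3 r=10: |-16|>|11| out[8]=256, l++
l=4 r=10: |-14|>|11| out[7]=196, l++
l=5 r=10: |-12|>|11| out[6]=144, l++
l=6 r=10: |-8|<=|11| out[5]=121, r--
l=6 r=9: |-8|<=|8| out[4]=64, r--
l=6 r=8: |-8|>|6| out[3]=64, l++
l=7 r=8: |3|<=|6| out[2]=36, r--
l=7 r=7: |3|<=|3| out[1]=9, r--

[9, 36, 64, 64, 121, 144, 196, 256, 256, 324, 400, 400, 576]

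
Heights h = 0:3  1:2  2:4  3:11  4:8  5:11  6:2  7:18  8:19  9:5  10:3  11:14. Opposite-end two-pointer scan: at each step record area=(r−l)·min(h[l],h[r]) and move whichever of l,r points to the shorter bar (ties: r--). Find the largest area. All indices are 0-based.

max area = 88

l=0 r=11: min(3,14)*11=33 best=33 *, l++
l=1 r=11: min(2,14)*10=20 best=33, l++
l=2 r=11: min(4,14)*9=36 best=36 *, l++
l=3 r=11: min(11,14)*8=88 best=88 *, l++
l=4 r=11: min(8,14)*7=56 best=88, l++
l=5 r=11: min(11,14)*6=66 best=88, l++
l=6 r=11: min(2,14)*5=10 best=88, l++
l=7 r=11: min(18,14)*4=56 best=88, r--
l=7 r=10: min(18,3)*3=9 best=88, r--
l=7 r=9: min(18,5)*2=10 best=88, r--
l=7 r=8: min(18,19)*1=18 best=88, l++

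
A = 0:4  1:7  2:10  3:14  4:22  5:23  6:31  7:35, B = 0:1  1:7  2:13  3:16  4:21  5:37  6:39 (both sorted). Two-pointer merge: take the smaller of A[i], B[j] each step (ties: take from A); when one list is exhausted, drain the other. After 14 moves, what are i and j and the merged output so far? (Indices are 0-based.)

i=0 j=0: A[i]=4>B[j]=1 take 1, j++
i=0 j=1: A[i]=4<=B[j]=7 take 4, i++
i=1 j=1: A[i]=7<=B[j]=7 take 7, i++
i=2 j=1: A[i]=10>B[j]=7 take 7, j++
i=2 j=2: A[i]=10<=B[j]=13 take 10, i++
i=3 j=2: A[i]=14>B[j]=13 take 13, j++
i=3 j=3: A[i]=14<=B[j]=16 take 14, i++
i=4 j=3: A[i]=22>B[j]=16 take 16, j++
i=4 j=4: A[i]=22>B[j]=21 take 21, j++
i=4 j=5: A[i]=22<=B[j]=37 take 22, i++
i=5 j=5: A[i]=23<=B[j]=37 take 23, i++
i=6 j=5: A[i]=31<=B[j]=37 take 31, i++
i=7 j=5: A[i]=35<=B[j]=37 take 35, i++
i=8 j=5: A done, take B[j]=37, j++

i=8, j=6, merged so far=[1, 4, 7, 7, 10, 13, 14, 16, 21, 22, 23, 31, 35, 37]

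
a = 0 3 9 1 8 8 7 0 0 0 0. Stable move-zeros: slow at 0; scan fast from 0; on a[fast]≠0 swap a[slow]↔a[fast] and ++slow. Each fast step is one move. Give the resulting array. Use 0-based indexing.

[3, 9, 1, 8, 8, 7, 0, 0, 0, 0, 0]

slow=0 fast=0: a[fast]=0, fast++
slow=0 fast=1: a[fast]=3≠0 swap→a[0]=3, slow++,fast++
slow=1 fast=2: a[fast]=9≠0 swap→a[1]=9, slow++,fast++
slow=2 fast=3: a[fast]=1≠0 swap→a[2]=1, slow++,fast++
slow=3 fast=4: a[fast]=8≠0 swap→a[3]=8, slow++,fast++
slow=4 fast=5: a[fast]=8≠0 swap→a[4]=8, slow++,fast++
slow=5 fast=6: a[fast]=7≠0 swap→a[5]=7, slow++,fast++
slow=6 fast=7: a[fast]=0, fast++
slow=6 fast=8: a[fast]=0, fast++
slow=6 fast=9: a[fast]=0, fast++
slow=6 fast=10: a[fast]=0, fast++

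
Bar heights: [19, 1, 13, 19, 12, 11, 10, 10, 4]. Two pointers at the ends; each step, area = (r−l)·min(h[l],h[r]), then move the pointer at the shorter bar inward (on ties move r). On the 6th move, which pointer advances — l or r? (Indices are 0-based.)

l=0 r=8: min(19,4)*8=32 best=32 *, r--
l=0 r=7: min(19,10)*7=70 best=70 *, r--
l=0 r=6: min(19,10)*6=60 best=70, r--
l=0 r=5: min(19,11)*5=55 best=70, r--
l=0 r=4: min(19,12)*4=48 best=70, r--
l=0 r=3: min(19,19)*3=57 best=70, r--

r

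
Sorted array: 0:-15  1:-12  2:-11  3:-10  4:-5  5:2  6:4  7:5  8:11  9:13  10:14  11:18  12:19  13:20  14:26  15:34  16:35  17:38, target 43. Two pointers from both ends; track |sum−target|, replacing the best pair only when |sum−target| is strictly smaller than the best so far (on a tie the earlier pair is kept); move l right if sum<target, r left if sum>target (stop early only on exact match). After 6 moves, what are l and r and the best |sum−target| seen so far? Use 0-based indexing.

[0,17] -15+38=23 d=20 * → l++
[1,17] -12+38=26 d=17 * → l++
[2,17] -11+38=27 d=16 * → l++
[3,17] -10+38=28 d=15 * → l++
[4,17] -5+38=33 d=10 * → l++
[5,17] 2+38=40 d=3 * → l++

l=6, r=17, best |Δ|=3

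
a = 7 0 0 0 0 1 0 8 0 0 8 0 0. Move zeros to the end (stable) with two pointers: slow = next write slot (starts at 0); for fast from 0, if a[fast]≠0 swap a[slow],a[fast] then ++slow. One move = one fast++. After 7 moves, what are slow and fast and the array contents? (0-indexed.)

(s=0,f=0) a[fast]=7≠0 swap→a[0]=7 → slow++,fast++
(s=1,f=1) a[fast]=0 → fast++
(s=1,f=2) a[fast]=0 → fast++
(s=1,f=3) a[fast]=0 → fast++
(s=1,f=4) a[fast]=0 → fast++
(s=1,f=5) a[fast]=1≠0 swap→a[1]=1 → slow++,fast++
(s=2,f=6) a[fast]=0 → fast++

slow=2, fast=7, a=[7, 1, 0, 0, 0, 0, 0, 8, 0, 0, 8, 0, 0]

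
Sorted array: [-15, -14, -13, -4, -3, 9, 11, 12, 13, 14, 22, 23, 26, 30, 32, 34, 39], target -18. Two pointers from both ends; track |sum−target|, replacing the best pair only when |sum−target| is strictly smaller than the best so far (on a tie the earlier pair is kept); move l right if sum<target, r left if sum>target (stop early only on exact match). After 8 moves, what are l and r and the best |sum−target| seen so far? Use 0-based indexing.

l=0 r=16: -15+39=24 d=42 *, r--
l=0 r=15: -15+34=19 d=37 *, r--
l=0 r=14: -15+32=17 d=35 *, r--
l=0 r=13: -15+30=15 d=33 *, r--
l=0 r=12: -15+26=11 d=29 *, r--
l=0 r=11: -15+23=8 d=26 *, r--
l=0 r=10: -15+22=7 d=25 *, r--
l=0 r=9: -15+14=-1 d=17 *, r--

l=0, r=8, best |Δ|=17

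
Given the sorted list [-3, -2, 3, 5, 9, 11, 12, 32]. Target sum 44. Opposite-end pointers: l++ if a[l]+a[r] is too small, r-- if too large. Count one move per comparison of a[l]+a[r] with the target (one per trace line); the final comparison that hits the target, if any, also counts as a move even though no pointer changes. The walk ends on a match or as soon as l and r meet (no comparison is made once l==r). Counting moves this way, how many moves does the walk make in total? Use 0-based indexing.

[0,7] -3+32=29 <44 → l++
[1,7] -2+32=30 <44 → l++
[2,7] 3+32=35 <44 → l++
[3,7] 5+32=37 <44 → l++
[4,7] 9+32=41 <44 → l++
[5,7] 11+32=43 <44 → l++
[6,7] 12+32=44 → found

7 moves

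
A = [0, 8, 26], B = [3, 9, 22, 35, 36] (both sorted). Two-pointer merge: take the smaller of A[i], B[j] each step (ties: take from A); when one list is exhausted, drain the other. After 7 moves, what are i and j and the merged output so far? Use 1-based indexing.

[i=1,j=1] A[i]=0<=B[j]=3 take 0 → i++
[i=2,j=1] A[i]=8>B[j]=3 take 3 → j++
[i=2,j=2] A[i]=8<=B[j]=9 take 8 → i++
[i=3,j=2] A[i]=26>B[j]=9 take 9 → j++
[i=3,j=3] A[i]=26>B[j]=22 take 22 → j++
[i=3,j=4] A[i]=26<=B[j]=35 take 26 → i++
[i=4,j=4] A done, take B[j]=35 → j++

i=4, j=5, merged so far=[0, 3, 8, 9, 22, 26, 35]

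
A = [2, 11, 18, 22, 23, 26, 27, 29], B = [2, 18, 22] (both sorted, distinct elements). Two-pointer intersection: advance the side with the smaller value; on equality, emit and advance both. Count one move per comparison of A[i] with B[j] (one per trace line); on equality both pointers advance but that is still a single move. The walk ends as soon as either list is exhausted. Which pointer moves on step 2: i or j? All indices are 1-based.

i

[i=1,j=1] 2==2 emit → i++,j++
[i=2,j=2] 11<18 → i++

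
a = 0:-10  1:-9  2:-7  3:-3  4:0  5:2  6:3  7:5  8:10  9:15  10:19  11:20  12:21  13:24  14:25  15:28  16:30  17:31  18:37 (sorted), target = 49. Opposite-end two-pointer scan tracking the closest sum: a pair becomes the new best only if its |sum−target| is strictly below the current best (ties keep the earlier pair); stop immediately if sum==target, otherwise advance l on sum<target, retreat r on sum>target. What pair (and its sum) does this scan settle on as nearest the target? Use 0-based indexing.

l=0 r=18: -10+37=27 d=22 *, l++
l=1 r=18: -9+37=28 d=21 *, l++
l=2 r=18: -7+37=30 d=19 *, l++
l=3 r=18: -3+37=34 d=15 *, l++
l=4 r=18: 0+37=37 d=12 *, l++
l=5 r=18: 2+37=39 d=10 *, l++
l=6 r=18: 3+37=40 d=9 *, l++
l=7 r=18: 5+37=42 d=7 *, l++
l=8 r=18: 10+37=47 d=2 *, l++
l=9 r=18: 15+37=52 d=3, r--
l=9 r=17: 15+31=46 d=3, l++
l=10 r=17: 19+31=50 d=1 *, r--
l=10 r=16: 19+30=49 d=0 *, stop

pair (19, 30) with sum 49 (|Δ|=0)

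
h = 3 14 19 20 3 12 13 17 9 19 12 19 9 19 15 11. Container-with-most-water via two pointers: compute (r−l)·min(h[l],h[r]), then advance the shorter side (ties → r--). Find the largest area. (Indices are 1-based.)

l=1 r=16: min(3,11)*15=45 best=45 *, l++
l=2 r=16: min(14,11)*14=154 best=154 *, r--
l=2 r=15: min(14,15)*13=182 best=182 *, l++
l=3 r=15: min(19,15)*12=180 best=182, r--
l=3 r=14: min(19,19)*11=209 best=209 *, r--
l=3 r=13: min(19,9)*10=90 best=209, r--
l=3 r=12: min(19,19)*9=171 best=209, r--
l=3 r=11: min(19,12)*8=96 best=209, r--
l=3 r=10: min(19,19)*7=133 best=209, r--
l=3 r=9: min(19,9)*6=54 best=209, r--
l=3 r=8: min(19,17)*5=85 best=209, r--
l=3 r=7: min(19,13)*4=52 best=209, r--
l=3 r=6: min(19,12)*3=36 best=209, r--
l=3 r=5: min(19,3)*2=6 best=209, r--
l=3 r=4: min(19,20)*1=19 best=209, l++

max area = 209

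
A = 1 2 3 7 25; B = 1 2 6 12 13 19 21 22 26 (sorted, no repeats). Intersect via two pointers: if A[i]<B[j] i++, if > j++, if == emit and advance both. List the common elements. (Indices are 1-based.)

[i=1,j=1] 1==1 emit → i++,j++
[i=2,j=2] 2==2 emit → i++,j++
[i=3,j=3] 3<6 → i++
[i=4,j=3] 7>6 → j++
[i=4,j=4] 7<12 → i++
[i=5,j=4] 25>12 → j++
[i=5,j=5] 25>13 → j++
[i=5,j=6] 25>19 → j++
[i=5,j=7] 25>21 → j++
[i=5,j=8] 25>22 → j++
[i=5,j=9] 25<26 → i++

intersection = [1, 2]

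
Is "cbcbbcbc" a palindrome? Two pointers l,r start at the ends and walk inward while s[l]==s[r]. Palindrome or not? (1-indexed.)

l=1 r=8: 'c'=='c', l++,r--
l=2 r=7: 'b'=='b', l++,r--
l=3 r=6: 'c'=='c', l++,r--
l=4 r=5: 'b'=='b', l++,r--

palindrome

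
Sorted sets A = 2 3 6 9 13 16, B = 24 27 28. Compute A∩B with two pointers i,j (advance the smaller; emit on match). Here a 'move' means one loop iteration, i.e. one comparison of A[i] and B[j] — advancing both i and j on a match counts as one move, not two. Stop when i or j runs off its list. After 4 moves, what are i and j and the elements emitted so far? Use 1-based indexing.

[i=1,j=1] 2<24 → i++
[i=2,j=1] 3<24 → i++
[i=3,j=1] 6<24 → i++
[i=4,j=1] 9<24 → i++

i=5, j=1, emitted=[]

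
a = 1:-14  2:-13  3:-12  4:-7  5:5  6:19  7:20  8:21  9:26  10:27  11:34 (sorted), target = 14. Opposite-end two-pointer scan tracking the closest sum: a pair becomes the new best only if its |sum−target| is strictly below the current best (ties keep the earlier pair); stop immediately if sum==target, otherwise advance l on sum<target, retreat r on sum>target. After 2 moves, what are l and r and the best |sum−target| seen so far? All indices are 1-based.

[1,11] -14+34=20 d=6 * → r--
[1,10] -14+27=13 d=1 * → l++

l=2, r=10, best |Δ|=1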